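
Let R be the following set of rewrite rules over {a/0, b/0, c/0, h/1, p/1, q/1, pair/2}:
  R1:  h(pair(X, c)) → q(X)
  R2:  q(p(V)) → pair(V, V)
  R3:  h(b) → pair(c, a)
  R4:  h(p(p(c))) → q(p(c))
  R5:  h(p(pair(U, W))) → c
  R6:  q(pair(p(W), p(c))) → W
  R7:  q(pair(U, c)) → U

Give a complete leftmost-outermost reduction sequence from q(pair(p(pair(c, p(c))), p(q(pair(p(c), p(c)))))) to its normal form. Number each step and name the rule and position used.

pair(c, p(c))

1. q(pair(p(pair(c, p(c))), p(q(pair(p(c), p(c))))))  →  q(pair(p(pair(c, p(c))), p(c)))   [R6 at 1.2.1]
2. q(pair(p(pair(c, p(c))), p(c)))  →  pair(c, p(c))   [R6 at ε]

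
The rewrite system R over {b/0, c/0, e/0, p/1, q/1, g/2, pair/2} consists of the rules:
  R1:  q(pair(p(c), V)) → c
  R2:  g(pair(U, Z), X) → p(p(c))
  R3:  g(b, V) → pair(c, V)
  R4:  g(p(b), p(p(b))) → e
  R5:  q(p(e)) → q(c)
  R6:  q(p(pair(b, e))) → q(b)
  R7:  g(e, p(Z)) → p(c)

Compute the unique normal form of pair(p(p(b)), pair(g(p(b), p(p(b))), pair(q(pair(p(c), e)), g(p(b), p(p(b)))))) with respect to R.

1. pair(p(p(b)), pair(g(p(b), p(p(b))), pair(q(pair(p(c), e)), g(p(b), p(p(b))))))  →  pair(p(p(b)), pair(e, pair(q(pair(p(c), e)), g(p(b), p(p(b))))))   [R4 at 2.1]
2. pair(p(p(b)), pair(e, pair(q(pair(p(c), e)), g(p(b), p(p(b))))))  →  pair(p(p(b)), pair(e, pair(c, g(p(b), p(p(b))))))   [R1 at 2.2.1]
3. pair(p(p(b)), pair(e, pair(c, g(p(b), p(p(b))))))  →  pair(p(p(b)), pair(e, pair(c, e)))   [R4 at 2.2.2]

pair(p(p(b)), pair(e, pair(c, e)))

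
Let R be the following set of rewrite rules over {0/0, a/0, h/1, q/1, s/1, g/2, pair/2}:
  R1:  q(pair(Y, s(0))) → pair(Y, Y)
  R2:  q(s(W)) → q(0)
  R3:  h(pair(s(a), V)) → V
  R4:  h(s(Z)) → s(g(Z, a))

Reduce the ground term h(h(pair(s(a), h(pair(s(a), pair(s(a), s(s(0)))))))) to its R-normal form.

1. h(h(pair(s(a), h(pair(s(a), pair(s(a), s(s(0))))))))  →  h(h(pair(s(a), pair(s(a), s(s(0))))))   [R3 at 1]
2. h(h(pair(s(a), pair(s(a), s(s(0))))))  →  h(pair(s(a), s(s(0))))   [R3 at 1]
3. h(pair(s(a), s(s(0))))  →  s(s(0))   [R3 at ε]

s(s(0))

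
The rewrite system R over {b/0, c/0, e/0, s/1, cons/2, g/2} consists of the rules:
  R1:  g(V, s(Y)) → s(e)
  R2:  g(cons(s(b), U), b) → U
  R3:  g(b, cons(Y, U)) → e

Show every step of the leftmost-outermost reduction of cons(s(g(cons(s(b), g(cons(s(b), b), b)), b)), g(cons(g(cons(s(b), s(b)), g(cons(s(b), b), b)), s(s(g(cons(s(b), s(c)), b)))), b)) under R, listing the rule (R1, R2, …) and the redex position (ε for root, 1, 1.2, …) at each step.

1. cons(s(g(cons(s(b), g(cons(s(b), b), b)), b)), g(cons(g(cons(s(b), s(b)), g(cons(s(b), b), b)), s(s(g(cons(s(b), s(c)), b)))), b))  →  cons(s(g(cons(s(b), b), b)), g(cons(g(cons(s(b), s(b)), g(cons(s(b), b), b)), s(s(g(cons(s(b), s(c)), b)))), b))   [R2 at 1.1]
2. cons(s(g(cons(s(b), b), b)), g(cons(g(cons(s(b), s(b)), g(cons(s(b), b), b)), s(s(g(cons(s(b), s(c)), b)))), b))  →  cons(s(b), g(cons(g(cons(s(b), s(b)), g(cons(s(b), b), b)), s(s(g(cons(s(b), s(c)), b)))), b))   [R2 at 1.1]
3. cons(s(b), g(cons(g(cons(s(b), s(b)), g(cons(s(b), b), b)), s(s(g(cons(s(b), s(c)), b)))), b))  →  cons(s(b), g(cons(g(cons(s(b), s(b)), b), s(s(g(cons(s(b), s(c)), b)))), b))   [R2 at 2.1.1.2]
4. cons(s(b), g(cons(g(cons(s(b), s(b)), b), s(s(g(cons(s(b), s(c)), b)))), b))  →  cons(s(b), g(cons(s(b), s(s(g(cons(s(b), s(c)), b)))), b))   [R2 at 2.1.1]
5. cons(s(b), g(cons(s(b), s(s(g(cons(s(b), s(c)), b)))), b))  →  cons(s(b), s(s(g(cons(s(b), s(c)), b))))   [R2 at 2]
6. cons(s(b), s(s(g(cons(s(b), s(c)), b))))  →  cons(s(b), s(s(s(c))))   [R2 at 2.1.1]

cons(s(b), s(s(s(c))))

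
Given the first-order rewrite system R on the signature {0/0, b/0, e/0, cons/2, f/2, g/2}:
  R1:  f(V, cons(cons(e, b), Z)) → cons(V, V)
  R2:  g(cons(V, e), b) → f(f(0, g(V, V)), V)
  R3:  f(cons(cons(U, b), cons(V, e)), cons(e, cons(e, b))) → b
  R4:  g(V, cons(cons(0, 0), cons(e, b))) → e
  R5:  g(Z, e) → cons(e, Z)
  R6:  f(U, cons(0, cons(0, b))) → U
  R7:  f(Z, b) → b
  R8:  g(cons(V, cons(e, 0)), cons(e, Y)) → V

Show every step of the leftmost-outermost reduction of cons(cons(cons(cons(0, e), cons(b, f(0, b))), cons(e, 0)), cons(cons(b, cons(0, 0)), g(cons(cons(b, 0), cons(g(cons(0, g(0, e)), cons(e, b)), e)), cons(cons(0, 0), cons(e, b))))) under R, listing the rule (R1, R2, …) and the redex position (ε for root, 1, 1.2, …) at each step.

cons(cons(cons(cons(0, e), cons(b, b)), cons(e, 0)), cons(cons(b, cons(0, 0)), e))

1. cons(cons(cons(cons(0, e), cons(b, f(0, b))), cons(e, 0)), cons(cons(b, cons(0, 0)), g(cons(cons(b, 0), cons(g(cons(0, g(0, e)), cons(e, b)), e)), cons(cons(0, 0), cons(e, b)))))  →  cons(cons(cons(cons(0, e), cons(b, b)), cons(e, 0)), cons(cons(b, cons(0, 0)), g(cons(cons(b, 0), cons(g(cons(0, g(0, e)), cons(e, b)), e)), cons(cons(0, 0), cons(e, b)))))   [R7 at 1.1.2.2]
2. cons(cons(cons(cons(0, e), cons(b, b)), cons(e, 0)), cons(cons(b, cons(0, 0)), g(cons(cons(b, 0), cons(g(cons(0, g(0, e)), cons(e, b)), e)), cons(cons(0, 0), cons(e, b)))))  →  cons(cons(cons(cons(0, e), cons(b, b)), cons(e, 0)), cons(cons(b, cons(0, 0)), e))   [R4 at 2.2]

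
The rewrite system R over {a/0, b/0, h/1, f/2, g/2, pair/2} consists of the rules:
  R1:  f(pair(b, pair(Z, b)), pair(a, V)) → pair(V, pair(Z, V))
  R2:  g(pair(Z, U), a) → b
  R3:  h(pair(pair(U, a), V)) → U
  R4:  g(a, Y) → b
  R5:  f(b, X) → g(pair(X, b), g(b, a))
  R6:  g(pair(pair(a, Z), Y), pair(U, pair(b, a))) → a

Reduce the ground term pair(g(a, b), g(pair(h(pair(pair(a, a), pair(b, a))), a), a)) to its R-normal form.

1. pair(g(a, b), g(pair(h(pair(pair(a, a), pair(b, a))), a), a))  →  pair(b, g(pair(h(pair(pair(a, a), pair(b, a))), a), a))   [R4 at 1]
2. pair(b, g(pair(h(pair(pair(a, a), pair(b, a))), a), a))  →  pair(b, b)   [R2 at 2]

pair(b, b)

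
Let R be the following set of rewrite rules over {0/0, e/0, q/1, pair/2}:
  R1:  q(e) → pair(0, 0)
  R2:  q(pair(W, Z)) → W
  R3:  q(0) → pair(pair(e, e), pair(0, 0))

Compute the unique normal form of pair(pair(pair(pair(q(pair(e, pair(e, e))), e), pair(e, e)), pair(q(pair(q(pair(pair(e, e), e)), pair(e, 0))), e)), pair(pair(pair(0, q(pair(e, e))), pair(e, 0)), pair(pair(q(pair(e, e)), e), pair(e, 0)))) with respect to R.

1. pair(pair(pair(pair(q(pair(e, pair(e, e))), e), pair(e, e)), pair(q(pair(q(pair(pair(e, e), e)), pair(e, 0))), e)), pair(pair(pair(0, q(pair(e, e))), pair(e, 0)), pair(pair(q(pair(e, e)), e), pair(e, 0))))  →  pair(pair(pair(pair(e, e), pair(e, e)), pair(q(pair(q(pair(pair(e, e), e)), pair(e, 0))), e)), pair(pair(pair(0, q(pair(e, e))), pair(e, 0)), pair(pair(q(pair(e, e)), e), pair(e, 0))))   [R2 at 1.1.1.1]
2. pair(pair(pair(pair(e, e), pair(e, e)), pair(q(pair(q(pair(pair(e, e), e)), pair(e, 0))), e)), pair(pair(pair(0, q(pair(e, e))), pair(e, 0)), pair(pair(q(pair(e, e)), e), pair(e, 0))))  →  pair(pair(pair(pair(e, e), pair(e, e)), pair(q(pair(pair(e, e), e)), e)), pair(pair(pair(0, q(pair(e, e))), pair(e, 0)), pair(pair(q(pair(e, e)), e), pair(e, 0))))   [R2 at 1.2.1]
3. pair(pair(pair(pair(e, e), pair(e, e)), pair(q(pair(pair(e, e), e)), e)), pair(pair(pair(0, q(pair(e, e))), pair(e, 0)), pair(pair(q(pair(e, e)), e), pair(e, 0))))  →  pair(pair(pair(pair(e, e), pair(e, e)), pair(pair(e, e), e)), pair(pair(pair(0, q(pair(e, e))), pair(e, 0)), pair(pair(q(pair(e, e)), e), pair(e, 0))))   [R2 at 1.2.1]
4. pair(pair(pair(pair(e, e), pair(e, e)), pair(pair(e, e), e)), pair(pair(pair(0, q(pair(e, e))), pair(e, 0)), pair(pair(q(pair(e, e)), e), pair(e, 0))))  →  pair(pair(pair(pair(e, e), pair(e, e)), pair(pair(e, e), e)), pair(pair(pair(0, e), pair(e, 0)), pair(pair(q(pair(e, e)), e), pair(e, 0))))   [R2 at 2.1.1.2]
5. pair(pair(pair(pair(e, e), pair(e, e)), pair(pair(e, e), e)), pair(pair(pair(0, e), pair(e, 0)), pair(pair(q(pair(e, e)), e), pair(e, 0))))  →  pair(pair(pair(pair(e, e), pair(e, e)), pair(pair(e, e), e)), pair(pair(pair(0, e), pair(e, 0)), pair(pair(e, e), pair(e, 0))))   [R2 at 2.2.1.1]

pair(pair(pair(pair(e, e), pair(e, e)), pair(pair(e, e), e)), pair(pair(pair(0, e), pair(e, 0)), pair(pair(e, e), pair(e, 0))))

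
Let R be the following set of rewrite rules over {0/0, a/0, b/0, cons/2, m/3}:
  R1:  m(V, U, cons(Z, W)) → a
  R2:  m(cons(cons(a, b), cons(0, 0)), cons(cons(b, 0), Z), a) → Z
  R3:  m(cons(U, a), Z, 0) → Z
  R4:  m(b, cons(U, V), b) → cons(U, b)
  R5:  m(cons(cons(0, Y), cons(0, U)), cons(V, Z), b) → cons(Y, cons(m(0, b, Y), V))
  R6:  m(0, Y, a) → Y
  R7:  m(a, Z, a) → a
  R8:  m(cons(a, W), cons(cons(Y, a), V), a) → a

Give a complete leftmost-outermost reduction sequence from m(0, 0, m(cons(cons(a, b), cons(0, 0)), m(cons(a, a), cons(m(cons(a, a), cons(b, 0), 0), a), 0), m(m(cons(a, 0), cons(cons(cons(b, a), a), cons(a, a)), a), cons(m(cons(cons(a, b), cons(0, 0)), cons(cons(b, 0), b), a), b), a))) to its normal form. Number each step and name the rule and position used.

0

1. m(0, 0, m(cons(cons(a, b), cons(0, 0)), m(cons(a, a), cons(m(cons(a, a), cons(b, 0), 0), a), 0), m(m(cons(a, 0), cons(cons(cons(b, a), a), cons(a, a)), a), cons(m(cons(cons(a, b), cons(0, 0)), cons(cons(b, 0), b), a), b), a)))  →  m(0, 0, m(cons(cons(a, b), cons(0, 0)), cons(m(cons(a, a), cons(b, 0), 0), a), m(m(cons(a, 0), cons(cons(cons(b, a), a), cons(a, a)), a), cons(m(cons(cons(a, b), cons(0, 0)), cons(cons(b, 0), b), a), b), a)))   [R3 at 3.2]
2. m(0, 0, m(cons(cons(a, b), cons(0, 0)), cons(m(cons(a, a), cons(b, 0), 0), a), m(m(cons(a, 0), cons(cons(cons(b, a), a), cons(a, a)), a), cons(m(cons(cons(a, b), cons(0, 0)), cons(cons(b, 0), b), a), b), a)))  →  m(0, 0, m(cons(cons(a, b), cons(0, 0)), cons(cons(b, 0), a), m(m(cons(a, 0), cons(cons(cons(b, a), a), cons(a, a)), a), cons(m(cons(cons(a, b), cons(0, 0)), cons(cons(b, 0), b), a), b), a)))   [R3 at 3.2.1]
3. m(0, 0, m(cons(cons(a, b), cons(0, 0)), cons(cons(b, 0), a), m(m(cons(a, 0), cons(cons(cons(b, a), a), cons(a, a)), a), cons(m(cons(cons(a, b), cons(0, 0)), cons(cons(b, 0), b), a), b), a)))  →  m(0, 0, m(cons(cons(a, b), cons(0, 0)), cons(cons(b, 0), a), m(a, cons(m(cons(cons(a, b), cons(0, 0)), cons(cons(b, 0), b), a), b), a)))   [R8 at 3.3.1]
4. m(0, 0, m(cons(cons(a, b), cons(0, 0)), cons(cons(b, 0), a), m(a, cons(m(cons(cons(a, b), cons(0, 0)), cons(cons(b, 0), b), a), b), a)))  →  m(0, 0, m(cons(cons(a, b), cons(0, 0)), cons(cons(b, 0), a), a))   [R7 at 3.3]
5. m(0, 0, m(cons(cons(a, b), cons(0, 0)), cons(cons(b, 0), a), a))  →  m(0, 0, a)   [R2 at 3]
6. m(0, 0, a)  →  0   [R6 at ε]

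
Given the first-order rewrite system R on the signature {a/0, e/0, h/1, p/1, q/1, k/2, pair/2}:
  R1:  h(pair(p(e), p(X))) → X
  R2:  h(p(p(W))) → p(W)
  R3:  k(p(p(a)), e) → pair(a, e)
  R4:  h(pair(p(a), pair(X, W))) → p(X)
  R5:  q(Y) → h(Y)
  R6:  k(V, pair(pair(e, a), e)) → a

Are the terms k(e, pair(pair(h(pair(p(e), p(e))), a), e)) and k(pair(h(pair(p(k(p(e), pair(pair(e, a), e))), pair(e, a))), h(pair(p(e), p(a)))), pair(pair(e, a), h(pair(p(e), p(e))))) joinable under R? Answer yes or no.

yes — NF(t₁) = a, NF(t₂) = a

Reduce t₁ = k(e, pair(pair(h(pair(p(e), p(e))), a), e)):
1. k(e, pair(pair(h(pair(p(e), p(e))), a), e))  →  k(e, pair(pair(e, a), e))   [R1 at 2.1.1]
2. k(e, pair(pair(e, a), e))  →  a   [R6 at ε]

Reduce t₂ = k(pair(h(pair(p(k(p(e), pair(pair(e, a), e))), pair(e, a))), h(pair(p(e), p(a)))), pair(pair(e, a), h(pair(p(e), p(e))))):
1. k(pair(h(pair(p(k(p(e), pair(pair(e, a), e))), pair(e, a))), h(pair(p(e), p(a)))), pair(pair(e, a), h(pair(p(e), p(e)))))  →  k(pair(h(pair(p(a), pair(e, a))), h(pair(p(e), p(a)))), pair(pair(e, a), h(pair(p(e), p(e)))))   [R6 at 1.1.1.1.1]
2. k(pair(h(pair(p(a), pair(e, a))), h(pair(p(e), p(a)))), pair(pair(e, a), h(pair(p(e), p(e)))))  →  k(pair(p(e), h(pair(p(e), p(a)))), pair(pair(e, a), h(pair(p(e), p(e)))))   [R4 at 1.1]
3. k(pair(p(e), h(pair(p(e), p(a)))), pair(pair(e, a), h(pair(p(e), p(e)))))  →  k(pair(p(e), a), pair(pair(e, a), h(pair(p(e), p(e)))))   [R1 at 1.2]
4. k(pair(p(e), a), pair(pair(e, a), h(pair(p(e), p(e)))))  →  k(pair(p(e), a), pair(pair(e, a), e))   [R1 at 2.2]
5. k(pair(p(e), a), pair(pair(e, a), e))  →  a   [R6 at ε]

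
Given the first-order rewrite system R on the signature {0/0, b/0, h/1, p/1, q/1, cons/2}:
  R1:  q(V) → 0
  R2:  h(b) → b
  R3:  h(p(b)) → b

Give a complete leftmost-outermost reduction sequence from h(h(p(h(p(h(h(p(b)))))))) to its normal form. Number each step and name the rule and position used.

b

1. h(h(p(h(p(h(h(p(b))))))))  →  h(h(p(h(p(h(b))))))   [R3 at 1.1.1.1.1.1]
2. h(h(p(h(p(h(b))))))  →  h(h(p(h(p(b)))))   [R2 at 1.1.1.1.1]
3. h(h(p(h(p(b)))))  →  h(h(p(b)))   [R3 at 1.1.1]
4. h(h(p(b)))  →  h(b)   [R3 at 1]
5. h(b)  →  b   [R2 at ε]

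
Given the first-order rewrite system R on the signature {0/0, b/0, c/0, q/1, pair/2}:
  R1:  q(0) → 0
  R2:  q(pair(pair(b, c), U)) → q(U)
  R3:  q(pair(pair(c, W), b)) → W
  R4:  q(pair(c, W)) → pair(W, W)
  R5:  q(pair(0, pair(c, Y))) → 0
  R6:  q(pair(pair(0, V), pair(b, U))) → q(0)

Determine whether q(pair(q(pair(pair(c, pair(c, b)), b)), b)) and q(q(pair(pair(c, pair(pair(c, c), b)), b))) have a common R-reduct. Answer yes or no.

Reduce t₁ = q(pair(q(pair(pair(c, pair(c, b)), b)), b)):
1. q(pair(q(pair(pair(c, pair(c, b)), b)), b))  →  q(pair(pair(c, b), b))   [R3 at 1.1]
2. q(pair(pair(c, b), b))  →  b   [R3 at ε]

Reduce t₂ = q(q(pair(pair(c, pair(pair(c, c), b)), b))):
1. q(q(pair(pair(c, pair(pair(c, c), b)), b)))  →  q(pair(pair(c, c), b))   [R3 at 1]
2. q(pair(pair(c, c), b))  →  c   [R3 at ε]

no — NF(t₁) = b, NF(t₂) = c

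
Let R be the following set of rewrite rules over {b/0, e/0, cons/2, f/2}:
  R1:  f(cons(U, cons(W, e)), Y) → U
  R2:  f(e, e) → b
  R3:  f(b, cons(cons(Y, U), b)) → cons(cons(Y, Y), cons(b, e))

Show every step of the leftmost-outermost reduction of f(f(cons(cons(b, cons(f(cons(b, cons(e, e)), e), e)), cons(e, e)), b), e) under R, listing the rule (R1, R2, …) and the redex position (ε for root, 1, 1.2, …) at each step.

1. f(f(cons(cons(b, cons(f(cons(b, cons(e, e)), e), e)), cons(e, e)), b), e)  →  f(cons(b, cons(f(cons(b, cons(e, e)), e), e)), e)   [R1 at 1]
2. f(cons(b, cons(f(cons(b, cons(e, e)), e), e)), e)  →  b   [R1 at ε]

b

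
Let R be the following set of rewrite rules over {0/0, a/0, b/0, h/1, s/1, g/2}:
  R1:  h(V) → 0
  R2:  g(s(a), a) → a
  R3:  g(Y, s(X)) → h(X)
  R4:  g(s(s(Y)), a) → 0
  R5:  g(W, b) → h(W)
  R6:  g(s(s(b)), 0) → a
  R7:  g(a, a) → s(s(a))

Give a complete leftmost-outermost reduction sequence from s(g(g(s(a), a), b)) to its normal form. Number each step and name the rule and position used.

s(0)

1. s(g(g(s(a), a), b))  →  s(h(g(s(a), a)))   [R5 at 1]
2. s(h(g(s(a), a)))  →  s(0)   [R1 at 1]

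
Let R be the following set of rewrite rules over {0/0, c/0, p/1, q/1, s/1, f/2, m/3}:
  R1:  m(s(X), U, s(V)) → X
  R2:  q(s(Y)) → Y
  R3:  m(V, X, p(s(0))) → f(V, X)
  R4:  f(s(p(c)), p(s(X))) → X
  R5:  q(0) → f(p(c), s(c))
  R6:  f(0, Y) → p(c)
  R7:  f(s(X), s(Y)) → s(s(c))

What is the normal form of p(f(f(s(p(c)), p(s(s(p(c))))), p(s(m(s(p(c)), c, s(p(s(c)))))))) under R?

1. p(f(f(s(p(c)), p(s(s(p(c))))), p(s(m(s(p(c)), c, s(p(s(c))))))))  →  p(f(s(p(c)), p(s(m(s(p(c)), c, s(p(s(c))))))))   [R4 at 1.1]
2. p(f(s(p(c)), p(s(m(s(p(c)), c, s(p(s(c))))))))  →  p(m(s(p(c)), c, s(p(s(c)))))   [R4 at 1]
3. p(m(s(p(c)), c, s(p(s(c)))))  →  p(p(c))   [R1 at 1]

p(p(c))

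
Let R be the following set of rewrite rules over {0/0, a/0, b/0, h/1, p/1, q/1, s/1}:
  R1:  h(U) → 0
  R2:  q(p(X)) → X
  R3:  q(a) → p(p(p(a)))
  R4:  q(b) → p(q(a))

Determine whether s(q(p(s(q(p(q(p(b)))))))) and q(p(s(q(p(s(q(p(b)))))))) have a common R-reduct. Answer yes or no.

Reduce t₁ = s(q(p(s(q(p(q(p(b)))))))):
1. s(q(p(s(q(p(q(p(b))))))))  →  s(s(q(p(q(p(b))))))   [R2 at 1]
2. s(s(q(p(q(p(b))))))  →  s(s(q(p(b))))   [R2 at 1.1]
3. s(s(q(p(b))))  →  s(s(b))   [R2 at 1.1]

Reduce t₂ = q(p(s(q(p(s(q(p(b)))))))):
1. q(p(s(q(p(s(q(p(b))))))))  →  s(q(p(s(q(p(b))))))   [R2 at ε]
2. s(q(p(s(q(p(b))))))  →  s(s(q(p(b))))   [R2 at 1]
3. s(s(q(p(b))))  →  s(s(b))   [R2 at 1.1]

yes — NF(t₁) = s(s(b)), NF(t₂) = s(s(b))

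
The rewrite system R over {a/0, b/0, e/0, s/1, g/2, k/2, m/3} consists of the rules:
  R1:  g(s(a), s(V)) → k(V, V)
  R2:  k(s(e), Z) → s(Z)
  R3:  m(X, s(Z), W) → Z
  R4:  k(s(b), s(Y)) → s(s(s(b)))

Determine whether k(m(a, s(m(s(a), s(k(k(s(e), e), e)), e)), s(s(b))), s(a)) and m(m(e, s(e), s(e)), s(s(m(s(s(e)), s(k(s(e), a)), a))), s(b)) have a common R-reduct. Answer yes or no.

yes — NF(t₁) = s(s(a)), NF(t₂) = s(s(a))

Reduce t₁ = k(m(a, s(m(s(a), s(k(k(s(e), e), e)), e)), s(s(b))), s(a)):
1. k(m(a, s(m(s(a), s(k(k(s(e), e), e)), e)), s(s(b))), s(a))  →  k(m(s(a), s(k(k(s(e), e), e)), e), s(a))   [R3 at 1]
2. k(m(s(a), s(k(k(s(e), e), e)), e), s(a))  →  k(k(k(s(e), e), e), s(a))   [R3 at 1]
3. k(k(k(s(e), e), e), s(a))  →  k(k(s(e), e), s(a))   [R2 at 1.1]
4. k(k(s(e), e), s(a))  →  k(s(e), s(a))   [R2 at 1]
5. k(s(e), s(a))  →  s(s(a))   [R2 at ε]

Reduce t₂ = m(m(e, s(e), s(e)), s(s(m(s(s(e)), s(k(s(e), a)), a))), s(b)):
1. m(m(e, s(e), s(e)), s(s(m(s(s(e)), s(k(s(e), a)), a))), s(b))  →  s(m(s(s(e)), s(k(s(e), a)), a))   [R3 at ε]
2. s(m(s(s(e)), s(k(s(e), a)), a))  →  s(k(s(e), a))   [R3 at 1]
3. s(k(s(e), a))  →  s(s(a))   [R2 at 1]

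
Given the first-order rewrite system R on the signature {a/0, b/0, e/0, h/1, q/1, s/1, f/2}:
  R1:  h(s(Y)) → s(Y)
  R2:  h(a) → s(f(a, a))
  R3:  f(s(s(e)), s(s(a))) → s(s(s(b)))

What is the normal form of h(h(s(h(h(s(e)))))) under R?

s(s(e))

1. h(h(s(h(h(s(e))))))  →  h(s(h(h(s(e)))))   [R1 at 1]
2. h(s(h(h(s(e)))))  →  s(h(h(s(e))))   [R1 at ε]
3. s(h(h(s(e))))  →  s(h(s(e)))   [R1 at 1.1]
4. s(h(s(e)))  →  s(s(e))   [R1 at 1]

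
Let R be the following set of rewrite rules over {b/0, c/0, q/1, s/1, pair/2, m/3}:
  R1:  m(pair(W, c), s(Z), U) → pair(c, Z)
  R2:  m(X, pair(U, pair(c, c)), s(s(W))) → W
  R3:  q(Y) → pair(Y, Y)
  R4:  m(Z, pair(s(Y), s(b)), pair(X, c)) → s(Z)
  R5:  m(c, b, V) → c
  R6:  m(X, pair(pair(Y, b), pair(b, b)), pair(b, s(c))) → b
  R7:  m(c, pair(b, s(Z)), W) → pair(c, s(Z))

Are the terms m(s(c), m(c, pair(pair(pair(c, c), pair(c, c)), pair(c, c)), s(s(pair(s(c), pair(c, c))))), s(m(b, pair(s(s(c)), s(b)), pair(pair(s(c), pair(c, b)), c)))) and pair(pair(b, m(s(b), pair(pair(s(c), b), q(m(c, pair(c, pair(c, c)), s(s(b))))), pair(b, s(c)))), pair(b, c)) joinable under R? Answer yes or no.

Reduce t₁ = m(s(c), m(c, pair(pair(pair(c, c), pair(c, c)), pair(c, c)), s(s(pair(s(c), pair(c, c))))), s(m(b, pair(s(s(c)), s(b)), pair(pair(s(c), pair(c, b)), c)))):
1. m(s(c), m(c, pair(pair(pair(c, c), pair(c, c)), pair(c, c)), s(s(pair(s(c), pair(c, c))))), s(m(b, pair(s(s(c)), s(b)), pair(pair(s(c), pair(c, b)), c))))  →  m(s(c), pair(s(c), pair(c, c)), s(m(b, pair(s(s(c)), s(b)), pair(pair(s(c), pair(c, b)), c))))   [R2 at 2]
2. m(s(c), pair(s(c), pair(c, c)), s(m(b, pair(s(s(c)), s(b)), pair(pair(s(c), pair(c, b)), c))))  →  m(s(c), pair(s(c), pair(c, c)), s(s(b)))   [R4 at 3.1]
3. m(s(c), pair(s(c), pair(c, c)), s(s(b)))  →  b   [R2 at ε]

Reduce t₂ = pair(pair(b, m(s(b), pair(pair(s(c), b), q(m(c, pair(c, pair(c, c)), s(s(b))))), pair(b, s(c)))), pair(b, c)):
1. pair(pair(b, m(s(b), pair(pair(s(c), b), q(m(c, pair(c, pair(c, c)), s(s(b))))), pair(b, s(c)))), pair(b, c))  →  pair(pair(b, m(s(b), pair(pair(s(c), b), pair(m(c, pair(c, pair(c, c)), s(s(b))), m(c, pair(c, pair(c, c)), s(s(b))))), pair(b, s(c)))), pair(b, c))   [R3 at 1.2.2.2]
2. pair(pair(b, m(s(b), pair(pair(s(c), b), pair(m(c, pair(c, pair(c, c)), s(s(b))), m(c, pair(c, pair(c, c)), s(s(b))))), pair(b, s(c)))), pair(b, c))  →  pair(pair(b, m(s(b), pair(pair(s(c), b), pair(b, m(c, pair(c, pair(c, c)), s(s(b))))), pair(b, s(c)))), pair(b, c))   [R2 at 1.2.2.2.1]
3. pair(pair(b, m(s(b), pair(pair(s(c), b), pair(b, m(c, pair(c, pair(c, c)), s(s(b))))), pair(b, s(c)))), pair(b, c))  →  pair(pair(b, m(s(b), pair(pair(s(c), b), pair(b, b)), pair(b, s(c)))), pair(b, c))   [R2 at 1.2.2.2.2]
4. pair(pair(b, m(s(b), pair(pair(s(c), b), pair(b, b)), pair(b, s(c)))), pair(b, c))  →  pair(pair(b, b), pair(b, c))   [R6 at 1.2]

no — NF(t₁) = b, NF(t₂) = pair(pair(b, b), pair(b, c))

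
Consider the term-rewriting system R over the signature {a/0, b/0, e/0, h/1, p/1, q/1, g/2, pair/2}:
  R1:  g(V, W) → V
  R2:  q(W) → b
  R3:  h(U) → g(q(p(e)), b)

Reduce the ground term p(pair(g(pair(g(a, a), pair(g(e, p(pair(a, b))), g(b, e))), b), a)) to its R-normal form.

p(pair(pair(a, pair(e, b)), a))

1. p(pair(g(pair(g(a, a), pair(g(e, p(pair(a, b))), g(b, e))), b), a))  →  p(pair(pair(g(a, a), pair(g(e, p(pair(a, b))), g(b, e))), a))   [R1 at 1.1]
2. p(pair(pair(g(a, a), pair(g(e, p(pair(a, b))), g(b, e))), a))  →  p(pair(pair(a, pair(g(e, p(pair(a, b))), g(b, e))), a))   [R1 at 1.1.1]
3. p(pair(pair(a, pair(g(e, p(pair(a, b))), g(b, e))), a))  →  p(pair(pair(a, pair(e, g(b, e))), a))   [R1 at 1.1.2.1]
4. p(pair(pair(a, pair(e, g(b, e))), a))  →  p(pair(pair(a, pair(e, b)), a))   [R1 at 1.1.2.2]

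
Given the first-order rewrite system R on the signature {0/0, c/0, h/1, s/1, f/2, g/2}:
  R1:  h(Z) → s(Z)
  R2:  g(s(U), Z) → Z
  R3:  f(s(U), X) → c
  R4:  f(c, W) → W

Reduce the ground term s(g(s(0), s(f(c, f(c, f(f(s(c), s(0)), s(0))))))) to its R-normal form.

1. s(g(s(0), s(f(c, f(c, f(f(s(c), s(0)), s(0)))))))  →  s(s(f(c, f(c, f(f(s(c), s(0)), s(0))))))   [R2 at 1]
2. s(s(f(c, f(c, f(f(s(c), s(0)), s(0))))))  →  s(s(f(c, f(f(s(c), s(0)), s(0)))))   [R4 at 1.1]
3. s(s(f(c, f(f(s(c), s(0)), s(0)))))  →  s(s(f(f(s(c), s(0)), s(0))))   [R4 at 1.1]
4. s(s(f(f(s(c), s(0)), s(0))))  →  s(s(f(c, s(0))))   [R3 at 1.1.1]
5. s(s(f(c, s(0))))  →  s(s(s(0)))   [R4 at 1.1]

s(s(s(0)))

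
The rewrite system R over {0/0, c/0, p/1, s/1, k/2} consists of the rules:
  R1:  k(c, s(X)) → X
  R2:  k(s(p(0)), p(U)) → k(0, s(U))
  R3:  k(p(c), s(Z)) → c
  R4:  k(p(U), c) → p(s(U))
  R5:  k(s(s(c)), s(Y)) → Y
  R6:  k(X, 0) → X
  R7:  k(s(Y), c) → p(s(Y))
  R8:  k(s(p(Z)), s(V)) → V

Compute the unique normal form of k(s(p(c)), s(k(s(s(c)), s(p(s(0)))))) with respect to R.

1. k(s(p(c)), s(k(s(s(c)), s(p(s(0))))))  →  k(s(s(c)), s(p(s(0))))   [R8 at ε]
2. k(s(s(c)), s(p(s(0))))  →  p(s(0))   [R5 at ε]

p(s(0))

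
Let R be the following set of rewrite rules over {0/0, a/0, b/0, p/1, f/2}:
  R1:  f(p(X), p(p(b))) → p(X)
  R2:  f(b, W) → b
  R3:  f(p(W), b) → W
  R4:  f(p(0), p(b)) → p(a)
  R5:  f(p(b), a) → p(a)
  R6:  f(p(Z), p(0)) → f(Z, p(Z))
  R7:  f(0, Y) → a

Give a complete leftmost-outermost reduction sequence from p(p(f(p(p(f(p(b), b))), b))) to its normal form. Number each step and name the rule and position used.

1. p(p(f(p(p(f(p(b), b))), b)))  →  p(p(p(f(p(b), b))))   [R3 at 1.1]
2. p(p(p(f(p(b), b))))  →  p(p(p(b)))   [R3 at 1.1.1]

p(p(p(b)))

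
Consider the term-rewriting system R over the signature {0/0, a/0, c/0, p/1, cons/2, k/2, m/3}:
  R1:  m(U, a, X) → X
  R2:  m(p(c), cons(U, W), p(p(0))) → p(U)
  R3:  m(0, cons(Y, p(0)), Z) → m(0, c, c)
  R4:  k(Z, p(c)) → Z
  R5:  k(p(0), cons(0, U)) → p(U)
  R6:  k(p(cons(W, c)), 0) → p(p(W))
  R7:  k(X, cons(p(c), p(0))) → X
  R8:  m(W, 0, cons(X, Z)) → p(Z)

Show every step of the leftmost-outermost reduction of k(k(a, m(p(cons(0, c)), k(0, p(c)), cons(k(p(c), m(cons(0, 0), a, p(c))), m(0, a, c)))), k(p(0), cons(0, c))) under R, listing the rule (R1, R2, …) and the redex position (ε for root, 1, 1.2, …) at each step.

a

1. k(k(a, m(p(cons(0, c)), k(0, p(c)), cons(k(p(c), m(cons(0, 0), a, p(c))), m(0, a, c)))), k(p(0), cons(0, c)))  →  k(k(a, m(p(cons(0, c)), 0, cons(k(p(c), m(cons(0, 0), a, p(c))), m(0, a, c)))), k(p(0), cons(0, c)))   [R4 at 1.2.2]
2. k(k(a, m(p(cons(0, c)), 0, cons(k(p(c), m(cons(0, 0), a, p(c))), m(0, a, c)))), k(p(0), cons(0, c)))  →  k(k(a, p(m(0, a, c))), k(p(0), cons(0, c)))   [R8 at 1.2]
3. k(k(a, p(m(0, a, c))), k(p(0), cons(0, c)))  →  k(k(a, p(c)), k(p(0), cons(0, c)))   [R1 at 1.2.1]
4. k(k(a, p(c)), k(p(0), cons(0, c)))  →  k(a, k(p(0), cons(0, c)))   [R4 at 1]
5. k(a, k(p(0), cons(0, c)))  →  k(a, p(c))   [R5 at 2]
6. k(a, p(c))  →  a   [R4 at ε]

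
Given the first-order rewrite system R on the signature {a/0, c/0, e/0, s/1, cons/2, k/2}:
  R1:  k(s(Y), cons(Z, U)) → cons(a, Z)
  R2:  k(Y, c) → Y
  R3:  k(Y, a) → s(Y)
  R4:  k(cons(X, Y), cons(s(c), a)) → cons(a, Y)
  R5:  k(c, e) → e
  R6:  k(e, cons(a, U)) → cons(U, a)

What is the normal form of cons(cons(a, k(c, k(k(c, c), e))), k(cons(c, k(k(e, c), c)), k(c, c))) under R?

cons(cons(a, e), cons(c, e))

1. cons(cons(a, k(c, k(k(c, c), e))), k(cons(c, k(k(e, c), c)), k(c, c)))  →  cons(cons(a, k(c, k(c, e))), k(cons(c, k(k(e, c), c)), k(c, c)))   [R2 at 1.2.2.1]
2. cons(cons(a, k(c, k(c, e))), k(cons(c, k(k(e, c), c)), k(c, c)))  →  cons(cons(a, k(c, e)), k(cons(c, k(k(e, c), c)), k(c, c)))   [R5 at 1.2.2]
3. cons(cons(a, k(c, e)), k(cons(c, k(k(e, c), c)), k(c, c)))  →  cons(cons(a, e), k(cons(c, k(k(e, c), c)), k(c, c)))   [R5 at 1.2]
4. cons(cons(a, e), k(cons(c, k(k(e, c), c)), k(c, c)))  →  cons(cons(a, e), k(cons(c, k(e, c)), k(c, c)))   [R2 at 2.1.2]
5. cons(cons(a, e), k(cons(c, k(e, c)), k(c, c)))  →  cons(cons(a, e), k(cons(c, e), k(c, c)))   [R2 at 2.1.2]
6. cons(cons(a, e), k(cons(c, e), k(c, c)))  →  cons(cons(a, e), k(cons(c, e), c))   [R2 at 2.2]
7. cons(cons(a, e), k(cons(c, e), c))  →  cons(cons(a, e), cons(c, e))   [R2 at 2]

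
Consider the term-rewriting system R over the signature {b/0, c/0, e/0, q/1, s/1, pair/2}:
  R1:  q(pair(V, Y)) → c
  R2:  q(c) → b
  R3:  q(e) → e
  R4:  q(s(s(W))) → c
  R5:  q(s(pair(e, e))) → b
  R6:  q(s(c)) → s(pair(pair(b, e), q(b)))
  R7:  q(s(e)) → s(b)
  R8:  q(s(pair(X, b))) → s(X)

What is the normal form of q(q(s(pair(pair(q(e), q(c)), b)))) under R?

1. q(q(s(pair(pair(q(e), q(c)), b))))  →  q(s(pair(q(e), q(c))))   [R8 at 1]
2. q(s(pair(q(e), q(c))))  →  q(s(pair(e, q(c))))   [R3 at 1.1.1]
3. q(s(pair(e, q(c))))  →  q(s(pair(e, b)))   [R2 at 1.1.2]
4. q(s(pair(e, b)))  →  s(e)   [R8 at ε]

s(e)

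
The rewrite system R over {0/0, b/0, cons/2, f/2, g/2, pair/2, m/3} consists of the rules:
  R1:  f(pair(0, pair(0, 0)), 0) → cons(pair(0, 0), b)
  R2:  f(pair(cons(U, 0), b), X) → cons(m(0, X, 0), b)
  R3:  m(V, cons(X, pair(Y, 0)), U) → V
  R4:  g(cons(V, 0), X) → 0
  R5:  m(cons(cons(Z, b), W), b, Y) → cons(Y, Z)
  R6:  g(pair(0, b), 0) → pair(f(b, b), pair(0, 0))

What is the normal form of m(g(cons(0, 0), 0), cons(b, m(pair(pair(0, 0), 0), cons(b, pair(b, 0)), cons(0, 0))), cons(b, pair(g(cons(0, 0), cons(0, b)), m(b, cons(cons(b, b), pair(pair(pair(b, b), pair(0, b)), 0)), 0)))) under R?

0

1. m(g(cons(0, 0), 0), cons(b, m(pair(pair(0, 0), 0), cons(b, pair(b, 0)), cons(0, 0))), cons(b, pair(g(cons(0, 0), cons(0, b)), m(b, cons(cons(b, b), pair(pair(pair(b, b), pair(0, b)), 0)), 0))))  →  m(0, cons(b, m(pair(pair(0, 0), 0), cons(b, pair(b, 0)), cons(0, 0))), cons(b, pair(g(cons(0, 0), cons(0, b)), m(b, cons(cons(b, b), pair(pair(pair(b, b), pair(0, b)), 0)), 0))))   [R4 at 1]
2. m(0, cons(b, m(pair(pair(0, 0), 0), cons(b, pair(b, 0)), cons(0, 0))), cons(b, pair(g(cons(0, 0), cons(0, b)), m(b, cons(cons(b, b), pair(pair(pair(b, b), pair(0, b)), 0)), 0))))  →  m(0, cons(b, pair(pair(0, 0), 0)), cons(b, pair(g(cons(0, 0), cons(0, b)), m(b, cons(cons(b, b), pair(pair(pair(b, b), pair(0, b)), 0)), 0))))   [R3 at 2.2]
3. m(0, cons(b, pair(pair(0, 0), 0)), cons(b, pair(g(cons(0, 0), cons(0, b)), m(b, cons(cons(b, b), pair(pair(pair(b, b), pair(0, b)), 0)), 0))))  →  0   [R3 at ε]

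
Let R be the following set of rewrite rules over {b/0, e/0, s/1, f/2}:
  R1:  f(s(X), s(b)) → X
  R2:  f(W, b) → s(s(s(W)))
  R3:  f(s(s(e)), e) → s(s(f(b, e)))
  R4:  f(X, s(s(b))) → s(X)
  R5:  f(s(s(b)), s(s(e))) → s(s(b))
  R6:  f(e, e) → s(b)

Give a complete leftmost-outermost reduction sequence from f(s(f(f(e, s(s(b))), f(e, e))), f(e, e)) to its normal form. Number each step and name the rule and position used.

e

1. f(s(f(f(e, s(s(b))), f(e, e))), f(e, e))  →  f(s(f(s(e), f(e, e))), f(e, e))   [R4 at 1.1.1]
2. f(s(f(s(e), f(e, e))), f(e, e))  →  f(s(f(s(e), s(b))), f(e, e))   [R6 at 1.1.2]
3. f(s(f(s(e), s(b))), f(e, e))  →  f(s(e), f(e, e))   [R1 at 1.1]
4. f(s(e), f(e, e))  →  f(s(e), s(b))   [R6 at 2]
5. f(s(e), s(b))  →  e   [R1 at ε]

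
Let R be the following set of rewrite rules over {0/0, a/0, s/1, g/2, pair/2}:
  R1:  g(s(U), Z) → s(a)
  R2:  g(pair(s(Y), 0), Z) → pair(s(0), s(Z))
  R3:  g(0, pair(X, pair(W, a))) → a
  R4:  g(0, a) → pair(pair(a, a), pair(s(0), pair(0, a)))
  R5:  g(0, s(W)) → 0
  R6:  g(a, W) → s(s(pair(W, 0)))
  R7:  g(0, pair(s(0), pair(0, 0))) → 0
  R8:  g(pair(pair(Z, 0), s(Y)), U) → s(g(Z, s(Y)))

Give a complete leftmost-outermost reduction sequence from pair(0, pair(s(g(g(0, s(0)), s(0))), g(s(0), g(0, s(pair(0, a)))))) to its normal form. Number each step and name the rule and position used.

1. pair(0, pair(s(g(g(0, s(0)), s(0))), g(s(0), g(0, s(pair(0, a))))))  →  pair(0, pair(s(g(0, s(0))), g(s(0), g(0, s(pair(0, a))))))   [R5 at 2.1.1.1]
2. pair(0, pair(s(g(0, s(0))), g(s(0), g(0, s(pair(0, a))))))  →  pair(0, pair(s(0), g(s(0), g(0, s(pair(0, a))))))   [R5 at 2.1.1]
3. pair(0, pair(s(0), g(s(0), g(0, s(pair(0, a))))))  →  pair(0, pair(s(0), s(a)))   [R1 at 2.2]

pair(0, pair(s(0), s(a)))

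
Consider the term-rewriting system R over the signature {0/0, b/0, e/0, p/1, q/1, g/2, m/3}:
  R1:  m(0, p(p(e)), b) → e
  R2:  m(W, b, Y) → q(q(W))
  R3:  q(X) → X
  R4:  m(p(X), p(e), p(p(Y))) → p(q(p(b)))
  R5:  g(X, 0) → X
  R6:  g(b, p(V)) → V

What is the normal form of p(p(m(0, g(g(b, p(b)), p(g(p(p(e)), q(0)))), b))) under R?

1. p(p(m(0, g(g(b, p(b)), p(g(p(p(e)), q(0)))), b)))  →  p(p(m(0, g(b, p(g(p(p(e)), q(0)))), b)))   [R6 at 1.1.2.1]
2. p(p(m(0, g(b, p(g(p(p(e)), q(0)))), b)))  →  p(p(m(0, g(p(p(e)), q(0)), b)))   [R6 at 1.1.2]
3. p(p(m(0, g(p(p(e)), q(0)), b)))  →  p(p(m(0, g(p(p(e)), 0), b)))   [R3 at 1.1.2.2]
4. p(p(m(0, g(p(p(e)), 0), b)))  →  p(p(m(0, p(p(e)), b)))   [R5 at 1.1.2]
5. p(p(m(0, p(p(e)), b)))  →  p(p(e))   [R1 at 1.1]

p(p(e))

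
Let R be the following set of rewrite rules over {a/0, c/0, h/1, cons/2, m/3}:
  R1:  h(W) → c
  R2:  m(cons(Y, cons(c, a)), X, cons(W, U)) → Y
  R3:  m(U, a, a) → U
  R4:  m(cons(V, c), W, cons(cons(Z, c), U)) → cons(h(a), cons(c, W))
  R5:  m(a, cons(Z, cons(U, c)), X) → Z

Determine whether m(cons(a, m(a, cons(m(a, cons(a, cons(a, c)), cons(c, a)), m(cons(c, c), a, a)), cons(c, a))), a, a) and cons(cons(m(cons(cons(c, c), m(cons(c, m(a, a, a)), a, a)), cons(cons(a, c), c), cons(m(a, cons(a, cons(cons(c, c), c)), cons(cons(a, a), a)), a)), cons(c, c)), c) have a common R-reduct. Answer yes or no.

Reduce t₁ = m(cons(a, m(a, cons(m(a, cons(a, cons(a, c)), cons(c, a)), m(cons(c, c), a, a)), cons(c, a))), a, a):
1. m(cons(a, m(a, cons(m(a, cons(a, cons(a, c)), cons(c, a)), m(cons(c, c), a, a)), cons(c, a))), a, a)  →  cons(a, m(a, cons(m(a, cons(a, cons(a, c)), cons(c, a)), m(cons(c, c), a, a)), cons(c, a)))   [R3 at ε]
2. cons(a, m(a, cons(m(a, cons(a, cons(a, c)), cons(c, a)), m(cons(c, c), a, a)), cons(c, a)))  →  cons(a, m(a, cons(a, m(cons(c, c), a, a)), cons(c, a)))   [R5 at 2.2.1]
3. cons(a, m(a, cons(a, m(cons(c, c), a, a)), cons(c, a)))  →  cons(a, m(a, cons(a, cons(c, c)), cons(c, a)))   [R3 at 2.2.2]
4. cons(a, m(a, cons(a, cons(c, c)), cons(c, a)))  →  cons(a, a)   [R5 at 2]

Reduce t₂ = cons(cons(m(cons(cons(c, c), m(cons(c, m(a, a, a)), a, a)), cons(cons(a, c), c), cons(m(a, cons(a, cons(cons(c, c), c)), cons(cons(a, a), a)), a)), cons(c, c)), c):
1. cons(cons(m(cons(cons(c, c), m(cons(c, m(a, a, a)), a, a)), cons(cons(a, c), c), cons(m(a, cons(a, cons(cons(c, c), c)), cons(cons(a, a), a)), a)), cons(c, c)), c)  →  cons(cons(m(cons(cons(c, c), cons(c, m(a, a, a))), cons(cons(a, c), c), cons(m(a, cons(a, cons(cons(c, c), c)), cons(cons(a, a), a)), a)), cons(c, c)), c)   [R3 at 1.1.1.2]
2. cons(cons(m(cons(cons(c, c), cons(c, m(a, a, a))), cons(cons(a, c), c), cons(m(a, cons(a, cons(cons(c, c), c)), cons(cons(a, a), a)), a)), cons(c, c)), c)  →  cons(cons(m(cons(cons(c, c), cons(c, a)), cons(cons(a, c), c), cons(m(a, cons(a, cons(cons(c, c), c)), cons(cons(a, a), a)), a)), cons(c, c)), c)   [R3 at 1.1.1.2.2]
3. cons(cons(m(cons(cons(c, c), cons(c, a)), cons(cons(a, c), c), cons(m(a, cons(a, cons(cons(c, c), c)), cons(cons(a, a), a)), a)), cons(c, c)), c)  →  cons(cons(cons(c, c), cons(c, c)), c)   [R2 at 1.1]

no — NF(t₁) = cons(a, a), NF(t₂) = cons(cons(cons(c, c), cons(c, c)), c)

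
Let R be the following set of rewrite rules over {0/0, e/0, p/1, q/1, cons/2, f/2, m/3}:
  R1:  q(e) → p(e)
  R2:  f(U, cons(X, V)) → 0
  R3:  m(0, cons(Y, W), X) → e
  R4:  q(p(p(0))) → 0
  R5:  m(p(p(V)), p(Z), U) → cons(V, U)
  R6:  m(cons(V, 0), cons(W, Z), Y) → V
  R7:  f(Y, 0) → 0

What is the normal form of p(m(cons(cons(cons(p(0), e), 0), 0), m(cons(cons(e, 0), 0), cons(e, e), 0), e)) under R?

p(cons(cons(p(0), e), 0))

1. p(m(cons(cons(cons(p(0), e), 0), 0), m(cons(cons(e, 0), 0), cons(e, e), 0), e))  →  p(m(cons(cons(cons(p(0), e), 0), 0), cons(e, 0), e))   [R6 at 1.2]
2. p(m(cons(cons(cons(p(0), e), 0), 0), cons(e, 0), e))  →  p(cons(cons(p(0), e), 0))   [R6 at 1]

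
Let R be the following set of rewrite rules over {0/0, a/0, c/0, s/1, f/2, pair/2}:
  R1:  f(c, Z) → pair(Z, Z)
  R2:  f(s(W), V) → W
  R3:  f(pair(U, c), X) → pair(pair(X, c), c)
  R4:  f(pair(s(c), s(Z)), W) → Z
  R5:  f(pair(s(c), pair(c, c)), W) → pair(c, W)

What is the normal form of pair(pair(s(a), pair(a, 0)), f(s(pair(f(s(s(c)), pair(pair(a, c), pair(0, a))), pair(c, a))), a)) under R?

pair(pair(s(a), pair(a, 0)), pair(s(c), pair(c, a)))

1. pair(pair(s(a), pair(a, 0)), f(s(pair(f(s(s(c)), pair(pair(a, c), pair(0, a))), pair(c, a))), a))  →  pair(pair(s(a), pair(a, 0)), pair(f(s(s(c)), pair(pair(a, c), pair(0, a))), pair(c, a)))   [R2 at 2]
2. pair(pair(s(a), pair(a, 0)), pair(f(s(s(c)), pair(pair(a, c), pair(0, a))), pair(c, a)))  →  pair(pair(s(a), pair(a, 0)), pair(s(c), pair(c, a)))   [R2 at 2.1]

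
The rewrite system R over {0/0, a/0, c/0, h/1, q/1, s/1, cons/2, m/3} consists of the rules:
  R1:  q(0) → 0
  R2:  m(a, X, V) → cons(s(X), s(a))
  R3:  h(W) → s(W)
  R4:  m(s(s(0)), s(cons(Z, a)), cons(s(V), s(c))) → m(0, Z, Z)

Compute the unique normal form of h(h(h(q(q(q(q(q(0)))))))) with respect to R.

s(s(s(0)))

1. h(h(h(q(q(q(q(q(0))))))))  →  s(h(h(q(q(q(q(q(0))))))))   [R3 at ε]
2. s(h(h(q(q(q(q(q(0))))))))  →  s(s(h(q(q(q(q(q(0))))))))   [R3 at 1]
3. s(s(h(q(q(q(q(q(0))))))))  →  s(s(s(q(q(q(q(q(0))))))))   [R3 at 1.1]
4. s(s(s(q(q(q(q(q(0))))))))  →  s(s(s(q(q(q(q(0)))))))   [R1 at 1.1.1.1.1.1.1]
5. s(s(s(q(q(q(q(0)))))))  →  s(s(s(q(q(q(0))))))   [R1 at 1.1.1.1.1.1]
6. s(s(s(q(q(q(0))))))  →  s(s(s(q(q(0)))))   [R1 at 1.1.1.1.1]
7. s(s(s(q(q(0)))))  →  s(s(s(q(0))))   [R1 at 1.1.1.1]
8. s(s(s(q(0))))  →  s(s(s(0)))   [R1 at 1.1.1]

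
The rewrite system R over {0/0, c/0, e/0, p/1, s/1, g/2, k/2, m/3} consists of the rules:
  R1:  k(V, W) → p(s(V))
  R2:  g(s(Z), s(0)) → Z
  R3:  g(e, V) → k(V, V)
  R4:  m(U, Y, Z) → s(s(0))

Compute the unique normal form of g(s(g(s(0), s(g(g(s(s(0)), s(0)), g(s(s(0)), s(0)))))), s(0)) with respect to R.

1. g(s(g(s(0), s(g(g(s(s(0)), s(0)), g(s(s(0)), s(0)))))), s(0))  →  g(s(0), s(g(g(s(s(0)), s(0)), g(s(s(0)), s(0)))))   [R2 at ε]
2. g(s(0), s(g(g(s(s(0)), s(0)), g(s(s(0)), s(0)))))  →  g(s(0), s(g(s(0), g(s(s(0)), s(0)))))   [R2 at 2.1.1]
3. g(s(0), s(g(s(0), g(s(s(0)), s(0)))))  →  g(s(0), s(g(s(0), s(0))))   [R2 at 2.1.2]
4. g(s(0), s(g(s(0), s(0))))  →  g(s(0), s(0))   [R2 at 2.1]
5. g(s(0), s(0))  →  0   [R2 at ε]

0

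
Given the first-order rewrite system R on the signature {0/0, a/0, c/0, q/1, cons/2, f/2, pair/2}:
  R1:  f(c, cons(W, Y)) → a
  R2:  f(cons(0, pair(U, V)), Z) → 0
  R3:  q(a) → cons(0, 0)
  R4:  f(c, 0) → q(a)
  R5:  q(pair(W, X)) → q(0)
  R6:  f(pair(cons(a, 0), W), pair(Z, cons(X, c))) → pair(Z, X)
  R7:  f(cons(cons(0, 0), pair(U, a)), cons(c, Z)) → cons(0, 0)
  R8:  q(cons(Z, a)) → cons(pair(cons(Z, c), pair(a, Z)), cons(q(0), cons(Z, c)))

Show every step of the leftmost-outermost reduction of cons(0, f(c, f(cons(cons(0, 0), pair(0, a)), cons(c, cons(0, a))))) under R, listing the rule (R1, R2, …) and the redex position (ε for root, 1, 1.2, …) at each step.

1. cons(0, f(c, f(cons(cons(0, 0), pair(0, a)), cons(c, cons(0, a)))))  →  cons(0, f(c, cons(0, 0)))   [R7 at 2.2]
2. cons(0, f(c, cons(0, 0)))  →  cons(0, a)   [R1 at 2]

cons(0, a)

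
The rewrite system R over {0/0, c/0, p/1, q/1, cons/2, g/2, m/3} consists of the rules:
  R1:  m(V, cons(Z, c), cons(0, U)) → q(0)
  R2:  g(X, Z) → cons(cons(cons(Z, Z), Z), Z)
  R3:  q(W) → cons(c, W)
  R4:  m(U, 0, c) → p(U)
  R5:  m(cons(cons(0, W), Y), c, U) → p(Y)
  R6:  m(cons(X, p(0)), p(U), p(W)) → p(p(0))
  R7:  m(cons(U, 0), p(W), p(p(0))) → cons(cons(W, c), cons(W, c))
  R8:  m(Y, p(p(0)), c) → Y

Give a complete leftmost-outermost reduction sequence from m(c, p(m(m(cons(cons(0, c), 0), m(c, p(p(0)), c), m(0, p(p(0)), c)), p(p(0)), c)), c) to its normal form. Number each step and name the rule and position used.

1. m(c, p(m(m(cons(cons(0, c), 0), m(c, p(p(0)), c), m(0, p(p(0)), c)), p(p(0)), c)), c)  →  m(c, p(m(cons(cons(0, c), 0), m(c, p(p(0)), c), m(0, p(p(0)), c))), c)   [R8 at 2.1]
2. m(c, p(m(cons(cons(0, c), 0), m(c, p(p(0)), c), m(0, p(p(0)), c))), c)  →  m(c, p(m(cons(cons(0, c), 0), c, m(0, p(p(0)), c))), c)   [R8 at 2.1.2]
3. m(c, p(m(cons(cons(0, c), 0), c, m(0, p(p(0)), c))), c)  →  m(c, p(p(0)), c)   [R5 at 2.1]
4. m(c, p(p(0)), c)  →  c   [R8 at ε]

c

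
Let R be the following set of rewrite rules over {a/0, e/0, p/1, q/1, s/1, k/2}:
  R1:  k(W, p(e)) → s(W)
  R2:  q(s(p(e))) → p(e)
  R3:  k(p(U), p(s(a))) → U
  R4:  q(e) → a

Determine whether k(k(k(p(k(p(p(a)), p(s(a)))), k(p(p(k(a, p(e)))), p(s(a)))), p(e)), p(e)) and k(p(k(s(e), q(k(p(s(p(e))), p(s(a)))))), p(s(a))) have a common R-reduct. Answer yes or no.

Reduce t₁ = k(k(k(p(k(p(p(a)), p(s(a)))), k(p(p(k(a, p(e)))), p(s(a)))), p(e)), p(e)):
1. k(k(k(p(k(p(p(a)), p(s(a)))), k(p(p(k(a, p(e)))), p(s(a)))), p(e)), p(e))  →  s(k(k(p(k(p(p(a)), p(s(a)))), k(p(p(k(a, p(e)))), p(s(a)))), p(e)))   [R1 at ε]
2. s(k(k(p(k(p(p(a)), p(s(a)))), k(p(p(k(a, p(e)))), p(s(a)))), p(e)))  →  s(s(k(p(k(p(p(a)), p(s(a)))), k(p(p(k(a, p(e)))), p(s(a))))))   [R1 at 1]
3. s(s(k(p(k(p(p(a)), p(s(a)))), k(p(p(k(a, p(e)))), p(s(a))))))  →  s(s(k(p(p(a)), k(p(p(k(a, p(e)))), p(s(a))))))   [R3 at 1.1.1.1]
4. s(s(k(p(p(a)), k(p(p(k(a, p(e)))), p(s(a))))))  →  s(s(k(p(p(a)), p(k(a, p(e))))))   [R3 at 1.1.2]
5. s(s(k(p(p(a)), p(k(a, p(e))))))  →  s(s(k(p(p(a)), p(s(a)))))   [R1 at 1.1.2.1]
6. s(s(k(p(p(a)), p(s(a)))))  →  s(s(p(a)))   [R3 at 1.1]

Reduce t₂ = k(p(k(s(e), q(k(p(s(p(e))), p(s(a)))))), p(s(a))):
1. k(p(k(s(e), q(k(p(s(p(e))), p(s(a)))))), p(s(a)))  →  k(s(e), q(k(p(s(p(e))), p(s(a)))))   [R3 at ε]
2. k(s(e), q(k(p(s(p(e))), p(s(a)))))  →  k(s(e), q(s(p(e))))   [R3 at 2.1]
3. k(s(e), q(s(p(e))))  →  k(s(e), p(e))   [R2 at 2]
4. k(s(e), p(e))  →  s(s(e))   [R1 at ε]

no — NF(t₁) = s(s(p(a))), NF(t₂) = s(s(e))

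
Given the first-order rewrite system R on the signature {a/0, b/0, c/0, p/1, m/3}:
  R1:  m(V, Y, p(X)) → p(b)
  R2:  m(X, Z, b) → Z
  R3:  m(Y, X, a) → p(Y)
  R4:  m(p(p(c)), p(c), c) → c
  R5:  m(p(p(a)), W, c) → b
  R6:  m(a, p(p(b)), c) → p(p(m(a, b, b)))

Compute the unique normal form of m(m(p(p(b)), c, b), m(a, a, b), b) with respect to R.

a

1. m(m(p(p(b)), c, b), m(a, a, b), b)  →  m(a, a, b)   [R2 at ε]
2. m(a, a, b)  →  a   [R2 at ε]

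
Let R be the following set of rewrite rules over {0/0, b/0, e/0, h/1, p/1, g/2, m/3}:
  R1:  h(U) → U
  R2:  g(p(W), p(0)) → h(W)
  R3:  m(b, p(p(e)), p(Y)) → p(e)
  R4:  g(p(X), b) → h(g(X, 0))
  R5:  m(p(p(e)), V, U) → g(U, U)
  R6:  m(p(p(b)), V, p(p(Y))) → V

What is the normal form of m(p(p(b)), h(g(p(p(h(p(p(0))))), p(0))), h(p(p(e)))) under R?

1. m(p(p(b)), h(g(p(p(h(p(p(0))))), p(0))), h(p(p(e))))  →  m(p(p(b)), g(p(p(h(p(p(0))))), p(0)), h(p(p(e))))   [R1 at 2]
2. m(p(p(b)), g(p(p(h(p(p(0))))), p(0)), h(p(p(e))))  →  m(p(p(b)), h(p(h(p(p(0))))), h(p(p(e))))   [R2 at 2]
3. m(p(p(b)), h(p(h(p(p(0))))), h(p(p(e))))  →  m(p(p(b)), p(h(p(p(0)))), h(p(p(e))))   [R1 at 2]
4. m(p(p(b)), p(h(p(p(0)))), h(p(p(e))))  →  m(p(p(b)), p(p(p(0))), h(p(p(e))))   [R1 at 2.1]
5. m(p(p(b)), p(p(p(0))), h(p(p(e))))  →  m(p(p(b)), p(p(p(0))), p(p(e)))   [R1 at 3]
6. m(p(p(b)), p(p(p(0))), p(p(e)))  →  p(p(p(0)))   [R6 at ε]

p(p(p(0)))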